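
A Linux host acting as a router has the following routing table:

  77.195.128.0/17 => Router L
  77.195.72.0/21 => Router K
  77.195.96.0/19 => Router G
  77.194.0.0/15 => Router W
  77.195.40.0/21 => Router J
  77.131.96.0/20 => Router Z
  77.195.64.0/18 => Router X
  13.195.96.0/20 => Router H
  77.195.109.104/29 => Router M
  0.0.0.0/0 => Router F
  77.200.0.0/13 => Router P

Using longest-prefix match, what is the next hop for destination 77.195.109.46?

Routes whose prefix contains 77.195.109.46:
  0.0.0.0/0 (default, matches everything) -> Router F
  77.194.0.0/15 (77.194.0.0 - 77.195.255.255) -> Router W
  77.195.64.0/18 (77.195.64.0 - 77.195.127.255) -> Router X
  77.195.96.0/19 (77.195.96.0 - 77.195.127.255) -> Router G
More-specific entries that do NOT match:
  77.195.109.104/29 (77.195.109.104 - 77.195.109.111) does not contain 77.195.109.46
  77.195.72.0/21 (77.195.72.0 - 77.195.79.255) does not contain 77.195.109.46
  77.195.40.0/21 (77.195.40.0 - 77.195.47.255) does not contain 77.195.109.46
  77.131.96.0/20 (77.131.96.0 - 77.131.111.255) does not contain 77.195.109.46
  13.195.96.0/20 (13.195.96.0 - 13.195.111.255) does not contain 77.195.109.46
Longest matching prefix is /19 -> next hop Router G.

Router G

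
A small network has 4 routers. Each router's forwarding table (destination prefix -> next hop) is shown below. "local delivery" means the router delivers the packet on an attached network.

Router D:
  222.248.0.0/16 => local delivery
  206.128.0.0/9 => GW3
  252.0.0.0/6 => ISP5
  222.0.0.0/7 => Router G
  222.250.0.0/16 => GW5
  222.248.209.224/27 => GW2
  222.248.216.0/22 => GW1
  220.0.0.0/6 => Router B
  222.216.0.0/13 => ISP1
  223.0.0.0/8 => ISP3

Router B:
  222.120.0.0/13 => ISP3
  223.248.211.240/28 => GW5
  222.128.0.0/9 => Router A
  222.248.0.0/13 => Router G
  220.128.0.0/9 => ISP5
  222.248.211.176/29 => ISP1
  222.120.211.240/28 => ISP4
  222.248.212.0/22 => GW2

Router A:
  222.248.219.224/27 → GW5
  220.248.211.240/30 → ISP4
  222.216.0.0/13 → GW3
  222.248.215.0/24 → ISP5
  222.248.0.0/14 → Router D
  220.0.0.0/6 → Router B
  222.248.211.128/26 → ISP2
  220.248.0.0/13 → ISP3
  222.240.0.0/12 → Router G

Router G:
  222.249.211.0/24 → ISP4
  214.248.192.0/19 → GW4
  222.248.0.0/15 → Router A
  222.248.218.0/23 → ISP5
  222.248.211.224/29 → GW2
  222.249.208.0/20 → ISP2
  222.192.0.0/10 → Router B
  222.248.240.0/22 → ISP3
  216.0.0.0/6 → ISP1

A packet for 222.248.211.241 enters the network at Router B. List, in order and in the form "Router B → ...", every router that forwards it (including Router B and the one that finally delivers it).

Router B → Router G → Router A → Router D

At Router B: longest match for 222.248.211.241 is 222.248.0.0/13 -> Router G
At Router G: longest match for 222.248.211.241 is 222.248.0.0/15 -> Router A
At Router A: longest match for 222.248.211.241 is 222.248.0.0/14 -> Router D
At Router D: longest match for 222.248.211.241 is 222.248.0.0/16 -> local delivery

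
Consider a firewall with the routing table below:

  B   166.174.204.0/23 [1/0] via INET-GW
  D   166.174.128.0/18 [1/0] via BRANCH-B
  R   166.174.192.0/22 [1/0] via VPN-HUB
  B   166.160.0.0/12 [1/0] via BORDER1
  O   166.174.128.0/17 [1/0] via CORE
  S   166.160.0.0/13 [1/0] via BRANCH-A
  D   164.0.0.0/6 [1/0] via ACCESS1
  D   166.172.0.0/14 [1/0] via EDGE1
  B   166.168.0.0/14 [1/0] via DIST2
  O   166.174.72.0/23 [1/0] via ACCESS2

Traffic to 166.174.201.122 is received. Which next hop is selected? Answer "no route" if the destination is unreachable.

CORE

Routes whose prefix contains 166.174.201.122:
  164.0.0.0/6 (164.0.0.0 - 167.255.255.255) -> ACCESS1
  166.160.0.0/12 (166.160.0.0 - 166.175.255.255) -> BORDER1
  166.172.0.0/14 (166.172.0.0 - 166.175.255.255) -> EDGE1
  166.174.128.0/17 (166.174.128.0 - 166.174.255.255) -> CORE
More-specific entries that do NOT match:
  166.174.204.0/23 (166.174.204.0 - 166.174.205.255) does not contain 166.174.201.122
  166.174.72.0/23 (166.174.72.0 - 166.174.73.255) does not contain 166.174.201.122
  166.174.192.0/22 (166.174.192.0 - 166.174.195.255) does not contain 166.174.201.122
  166.174.128.0/18 (166.174.128.0 - 166.174.191.255) does not contain 166.174.201.122
Longest matching prefix is /17 -> next hop CORE.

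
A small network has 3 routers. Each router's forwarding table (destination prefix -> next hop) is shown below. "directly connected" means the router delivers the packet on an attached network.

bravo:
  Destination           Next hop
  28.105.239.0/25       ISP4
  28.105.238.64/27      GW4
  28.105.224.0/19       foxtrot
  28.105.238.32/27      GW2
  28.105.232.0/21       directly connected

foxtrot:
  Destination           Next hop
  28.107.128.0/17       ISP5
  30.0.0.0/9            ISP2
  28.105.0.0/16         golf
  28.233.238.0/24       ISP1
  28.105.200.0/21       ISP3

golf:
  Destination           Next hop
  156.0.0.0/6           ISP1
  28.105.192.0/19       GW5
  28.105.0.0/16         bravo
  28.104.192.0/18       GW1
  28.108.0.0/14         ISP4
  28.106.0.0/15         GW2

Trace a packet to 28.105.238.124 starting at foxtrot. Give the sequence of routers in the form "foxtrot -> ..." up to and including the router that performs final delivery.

At foxtrot: longest match for 28.105.238.124 is 28.105.0.0/16 -> golf
At golf: longest match for 28.105.238.124 is 28.105.0.0/16 -> bravo
At bravo: longest match for 28.105.238.124 is 28.105.232.0/21 -> directly connected

foxtrot -> golf -> bravo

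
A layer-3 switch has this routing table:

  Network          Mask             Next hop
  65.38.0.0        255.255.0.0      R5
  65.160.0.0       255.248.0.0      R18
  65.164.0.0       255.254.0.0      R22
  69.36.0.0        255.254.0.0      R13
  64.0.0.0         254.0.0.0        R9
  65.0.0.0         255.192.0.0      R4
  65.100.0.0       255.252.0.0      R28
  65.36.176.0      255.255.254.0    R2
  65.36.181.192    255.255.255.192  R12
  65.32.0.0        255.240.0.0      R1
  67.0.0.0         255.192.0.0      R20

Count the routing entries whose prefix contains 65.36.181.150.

3

Prefixes containing 65.36.181.150:
  64.0.0.0/7 (64.0.0.0 - 65.255.255.255)
  65.0.0.0/10 (65.0.0.0 - 65.63.255.255)
  65.32.0.0/12 (65.32.0.0 - 65.47.255.255)
Total matching entries: 3.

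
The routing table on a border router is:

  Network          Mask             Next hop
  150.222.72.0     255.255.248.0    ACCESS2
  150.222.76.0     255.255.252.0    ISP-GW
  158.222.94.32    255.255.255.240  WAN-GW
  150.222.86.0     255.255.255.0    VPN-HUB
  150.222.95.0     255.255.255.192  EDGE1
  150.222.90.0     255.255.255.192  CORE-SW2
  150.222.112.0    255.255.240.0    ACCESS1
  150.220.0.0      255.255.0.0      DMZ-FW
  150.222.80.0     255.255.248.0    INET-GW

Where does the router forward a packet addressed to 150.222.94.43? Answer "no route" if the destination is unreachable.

no route

No entry's prefix contains 150.222.94.43; there is no default route.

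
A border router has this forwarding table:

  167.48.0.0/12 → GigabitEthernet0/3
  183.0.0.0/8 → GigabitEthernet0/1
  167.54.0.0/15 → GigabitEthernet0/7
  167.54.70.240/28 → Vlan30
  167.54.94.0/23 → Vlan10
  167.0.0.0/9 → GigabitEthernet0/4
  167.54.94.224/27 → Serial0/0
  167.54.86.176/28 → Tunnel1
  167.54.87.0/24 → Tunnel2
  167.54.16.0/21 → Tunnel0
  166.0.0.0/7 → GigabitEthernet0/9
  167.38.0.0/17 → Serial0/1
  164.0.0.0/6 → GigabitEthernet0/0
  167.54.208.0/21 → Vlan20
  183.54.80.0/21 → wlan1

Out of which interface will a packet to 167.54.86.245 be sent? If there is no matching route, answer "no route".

Routes whose prefix contains 167.54.86.245:
  164.0.0.0/6 (164.0.0.0 - 167.255.255.255) -> GigabitEthernet0/0
  166.0.0.0/7 (166.0.0.0 - 167.255.255.255) -> GigabitEthernet0/9
  167.0.0.0/9 (167.0.0.0 - 167.127.255.255) -> GigabitEthernet0/4
  167.48.0.0/12 (167.48.0.0 - 167.63.255.255) -> GigabitEthernet0/3
  167.54.0.0/15 (167.54.0.0 - 167.55.255.255) -> GigabitEthernet0/7
More-specific entries that do NOT match:
  167.54.70.240/28 (167.54.70.240 - 167.54.70.255) does not contain 167.54.86.245
  167.54.86.176/28 (167.54.86.176 - 167.54.86.191) does not contain 167.54.86.245
  167.54.94.224/27 (167.54.94.224 - 167.54.94.255) does not contain 167.54.86.245
  167.54.87.0/24 (167.54.87.0 - 167.54.87.255) does not contain 167.54.86.245
  167.54.94.0/23 (167.54.94.0 - 167.54.95.255) does not contain 167.54.86.245
  167.54.16.0/21 (167.54.16.0 - 167.54.23.255) does not contain 167.54.86.245
  167.54.208.0/21 (167.54.208.0 - 167.54.215.255) does not contain 167.54.86.245
  183.54.80.0/21 (183.54.80.0 - 183.54.87.255) does not contain 167.54.86.245
  167.38.0.0/17 (167.38.0.0 - 167.38.127.255) does not contain 167.54.86.245
Longest matching prefix is /15 -> interface GigabitEthernet0/7.

GigabitEthernet0/7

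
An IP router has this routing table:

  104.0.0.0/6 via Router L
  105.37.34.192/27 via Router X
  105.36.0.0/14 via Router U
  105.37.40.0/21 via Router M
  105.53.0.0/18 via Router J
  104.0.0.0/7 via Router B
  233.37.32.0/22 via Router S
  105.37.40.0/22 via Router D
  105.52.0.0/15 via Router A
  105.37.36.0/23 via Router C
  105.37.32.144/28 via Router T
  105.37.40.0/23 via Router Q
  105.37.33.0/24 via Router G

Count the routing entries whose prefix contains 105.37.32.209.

Prefixes containing 105.37.32.209:
  104.0.0.0/6 (104.0.0.0 - 107.255.255.255)
  104.0.0.0/7 (104.0.0.0 - 105.255.255.255)
  105.36.0.0/14 (105.36.0.0 - 105.39.255.255)
Total matching entries: 3.

3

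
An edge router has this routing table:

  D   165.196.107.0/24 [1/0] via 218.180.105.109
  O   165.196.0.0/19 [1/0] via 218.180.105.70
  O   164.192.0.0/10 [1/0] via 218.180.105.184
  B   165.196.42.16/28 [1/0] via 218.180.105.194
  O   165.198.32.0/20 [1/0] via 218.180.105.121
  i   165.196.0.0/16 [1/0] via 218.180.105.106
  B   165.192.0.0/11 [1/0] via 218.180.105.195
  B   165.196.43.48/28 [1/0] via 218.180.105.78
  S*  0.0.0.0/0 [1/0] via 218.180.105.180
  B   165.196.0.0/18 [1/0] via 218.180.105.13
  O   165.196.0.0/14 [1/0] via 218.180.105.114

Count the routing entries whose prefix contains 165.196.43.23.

5

Prefixes containing 165.196.43.23:
  0.0.0.0/0 (default, matches everything)
  165.192.0.0/11 (165.192.0.0 - 165.223.255.255)
  165.196.0.0/14 (165.196.0.0 - 165.199.255.255)
  165.196.0.0/16 (165.196.0.0 - 165.196.255.255)
  165.196.0.0/18 (165.196.0.0 - 165.196.63.255)
Total matching entries: 5.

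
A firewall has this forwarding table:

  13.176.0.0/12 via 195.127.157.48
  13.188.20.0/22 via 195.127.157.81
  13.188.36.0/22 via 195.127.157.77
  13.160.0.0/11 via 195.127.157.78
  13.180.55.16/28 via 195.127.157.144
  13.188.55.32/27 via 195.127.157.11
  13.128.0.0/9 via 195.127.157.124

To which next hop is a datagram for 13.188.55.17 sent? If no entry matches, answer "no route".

Routes whose prefix contains 13.188.55.17:
  13.128.0.0/9 (13.128.0.0 - 13.255.255.255) -> 195.127.157.124
  13.160.0.0/11 (13.160.0.0 - 13.191.255.255) -> 195.127.157.78
  13.176.0.0/12 (13.176.0.0 - 13.191.255.255) -> 195.127.157.48
More-specific entries that do NOT match:
  13.180.55.16/28 (13.180.55.16 - 13.180.55.31) does not contain 13.188.55.17
  13.188.55.32/27 (13.188.55.32 - 13.188.55.63) does not contain 13.188.55.17
  13.188.20.0/22 (13.188.20.0 - 13.188.23.255) does not contain 13.188.55.17
  13.188.36.0/22 (13.188.36.0 - 13.188.39.255) does not contain 13.188.55.17
Longest matching prefix is /12 -> next hop 195.127.157.48.

195.127.157.48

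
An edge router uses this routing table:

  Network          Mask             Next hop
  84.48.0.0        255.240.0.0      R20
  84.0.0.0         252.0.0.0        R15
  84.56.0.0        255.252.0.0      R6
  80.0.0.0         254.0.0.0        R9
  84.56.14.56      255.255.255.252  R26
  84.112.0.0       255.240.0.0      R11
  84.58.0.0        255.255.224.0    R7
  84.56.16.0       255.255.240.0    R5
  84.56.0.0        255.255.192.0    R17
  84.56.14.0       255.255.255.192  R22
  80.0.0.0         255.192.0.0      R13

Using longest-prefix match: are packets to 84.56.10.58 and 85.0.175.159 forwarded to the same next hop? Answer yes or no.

84.56.10.58: longest match 84.56.0.0/18 -> R17
85.0.175.159: longest match 84.0.0.0/6 -> R15

no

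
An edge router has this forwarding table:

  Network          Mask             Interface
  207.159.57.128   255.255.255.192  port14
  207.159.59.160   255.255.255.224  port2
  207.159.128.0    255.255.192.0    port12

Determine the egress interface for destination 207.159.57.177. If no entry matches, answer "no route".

port14

Routes whose prefix contains 207.159.57.177:
  207.159.57.128/26 (207.159.57.128 - 207.159.57.191) -> port14
More-specific entries that do NOT match:
  207.159.59.160/27 (207.159.59.160 - 207.159.59.191) does not contain 207.159.57.177
Longest matching prefix is /26 -> interface port14.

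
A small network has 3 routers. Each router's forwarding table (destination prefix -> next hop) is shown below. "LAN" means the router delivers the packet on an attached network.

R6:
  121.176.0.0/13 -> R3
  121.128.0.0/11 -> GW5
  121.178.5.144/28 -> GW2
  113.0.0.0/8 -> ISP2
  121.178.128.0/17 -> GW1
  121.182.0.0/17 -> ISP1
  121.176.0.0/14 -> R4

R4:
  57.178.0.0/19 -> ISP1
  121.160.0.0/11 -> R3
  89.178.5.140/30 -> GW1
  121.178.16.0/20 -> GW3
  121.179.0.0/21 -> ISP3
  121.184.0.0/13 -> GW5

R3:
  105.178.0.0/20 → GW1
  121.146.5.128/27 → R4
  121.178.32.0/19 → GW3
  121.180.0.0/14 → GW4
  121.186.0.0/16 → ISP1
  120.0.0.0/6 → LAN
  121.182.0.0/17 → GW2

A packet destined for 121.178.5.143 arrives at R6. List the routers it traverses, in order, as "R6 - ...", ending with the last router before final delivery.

R6 - R4 - R3

At R6: longest match for 121.178.5.143 is 121.176.0.0/14 -> R4
At R4: longest match for 121.178.5.143 is 121.160.0.0/11 -> R3
At R3: longest match for 121.178.5.143 is 120.0.0.0/6 -> LAN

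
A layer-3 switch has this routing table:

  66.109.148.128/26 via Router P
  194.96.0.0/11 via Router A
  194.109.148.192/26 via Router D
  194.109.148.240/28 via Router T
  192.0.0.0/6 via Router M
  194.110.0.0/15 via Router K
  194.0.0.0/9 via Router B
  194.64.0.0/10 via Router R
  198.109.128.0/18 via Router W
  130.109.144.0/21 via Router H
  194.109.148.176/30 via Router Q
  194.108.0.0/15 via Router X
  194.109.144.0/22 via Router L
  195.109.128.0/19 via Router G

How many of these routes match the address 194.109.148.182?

Prefixes containing 194.109.148.182:
  192.0.0.0/6 (192.0.0.0 - 195.255.255.255)
  194.0.0.0/9 (194.0.0.0 - 194.127.255.255)
  194.64.0.0/10 (194.64.0.0 - 194.127.255.255)
  194.96.0.0/11 (194.96.0.0 - 194.127.255.255)
  194.108.0.0/15 (194.108.0.0 - 194.109.255.255)
Total matching entries: 5.

5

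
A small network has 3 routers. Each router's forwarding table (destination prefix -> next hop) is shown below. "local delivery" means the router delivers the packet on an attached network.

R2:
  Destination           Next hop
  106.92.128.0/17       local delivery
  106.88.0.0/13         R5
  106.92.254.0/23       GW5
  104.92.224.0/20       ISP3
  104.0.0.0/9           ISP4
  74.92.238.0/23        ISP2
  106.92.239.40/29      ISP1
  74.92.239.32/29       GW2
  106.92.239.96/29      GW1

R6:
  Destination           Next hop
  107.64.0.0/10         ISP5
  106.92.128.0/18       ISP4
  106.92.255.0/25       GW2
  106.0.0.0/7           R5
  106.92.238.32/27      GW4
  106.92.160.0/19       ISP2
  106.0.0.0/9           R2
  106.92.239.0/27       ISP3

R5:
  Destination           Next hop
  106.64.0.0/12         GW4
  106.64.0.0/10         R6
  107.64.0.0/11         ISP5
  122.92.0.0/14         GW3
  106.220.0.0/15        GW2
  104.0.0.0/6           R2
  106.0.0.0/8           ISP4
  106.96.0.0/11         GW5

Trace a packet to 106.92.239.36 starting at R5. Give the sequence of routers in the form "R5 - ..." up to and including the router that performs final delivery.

At R5: longest match for 106.92.239.36 is 106.64.0.0/10 -> R6
At R6: longest match for 106.92.239.36 is 106.0.0.0/9 -> R2
At R2: longest match for 106.92.239.36 is 106.92.128.0/17 -> local delivery

R5 - R6 - R2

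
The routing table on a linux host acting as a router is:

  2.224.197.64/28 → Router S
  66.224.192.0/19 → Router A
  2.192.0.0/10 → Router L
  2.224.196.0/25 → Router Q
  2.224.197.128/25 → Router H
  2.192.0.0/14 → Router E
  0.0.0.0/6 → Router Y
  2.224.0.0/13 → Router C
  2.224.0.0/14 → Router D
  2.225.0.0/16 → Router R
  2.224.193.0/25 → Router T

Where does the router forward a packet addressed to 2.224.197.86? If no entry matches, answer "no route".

Routes whose prefix contains 2.224.197.86:
  0.0.0.0/6 (0.0.0.0 - 3.255.255.255) -> Router Y
  2.192.0.0/10 (2.192.0.0 - 2.255.255.255) -> Router L
  2.224.0.0/13 (2.224.0.0 - 2.231.255.255) -> Router C
  2.224.0.0/14 (2.224.0.0 - 2.227.255.255) -> Router D
More-specific entries that do NOT match:
  2.224.197.64/28 (2.224.197.64 - 2.224.197.79) does not contain 2.224.197.86
  2.224.196.0/25 (2.224.196.0 - 2.224.196.127) does not contain 2.224.197.86
  2.224.197.128/25 (2.224.197.128 - 2.224.197.255) does not contain 2.224.197.86
  2.224.193.0/25 (2.224.193.0 - 2.224.193.127) does not contain 2.224.197.86
  66.224.192.0/19 (66.224.192.0 - 66.224.223.255) does not contain 2.224.197.86
  2.225.0.0/16 (2.225.0.0 - 2.225.255.255) does not contain 2.224.197.86
Longest matching prefix is /14 -> next hop Router D.

Router D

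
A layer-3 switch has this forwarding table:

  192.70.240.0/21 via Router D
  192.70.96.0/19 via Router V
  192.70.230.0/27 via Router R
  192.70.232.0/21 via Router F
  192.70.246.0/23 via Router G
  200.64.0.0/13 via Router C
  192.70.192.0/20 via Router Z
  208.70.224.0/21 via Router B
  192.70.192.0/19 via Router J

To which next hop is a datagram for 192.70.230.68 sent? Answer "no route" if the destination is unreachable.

no route

No entry's prefix contains 192.70.230.68; there is no default route.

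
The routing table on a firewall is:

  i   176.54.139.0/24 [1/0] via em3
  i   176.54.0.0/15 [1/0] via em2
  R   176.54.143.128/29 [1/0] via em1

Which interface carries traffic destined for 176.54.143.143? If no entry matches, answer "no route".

em2

Routes whose prefix contains 176.54.143.143:
  176.54.0.0/15 (176.54.0.0 - 176.55.255.255) -> em2
More-specific entries that do NOT match:
  176.54.143.128/29 (176.54.143.128 - 176.54.143.135) does not contain 176.54.143.143
  176.54.139.0/24 (176.54.139.0 - 176.54.139.255) does not contain 176.54.143.143
Longest matching prefix is /15 -> interface em2.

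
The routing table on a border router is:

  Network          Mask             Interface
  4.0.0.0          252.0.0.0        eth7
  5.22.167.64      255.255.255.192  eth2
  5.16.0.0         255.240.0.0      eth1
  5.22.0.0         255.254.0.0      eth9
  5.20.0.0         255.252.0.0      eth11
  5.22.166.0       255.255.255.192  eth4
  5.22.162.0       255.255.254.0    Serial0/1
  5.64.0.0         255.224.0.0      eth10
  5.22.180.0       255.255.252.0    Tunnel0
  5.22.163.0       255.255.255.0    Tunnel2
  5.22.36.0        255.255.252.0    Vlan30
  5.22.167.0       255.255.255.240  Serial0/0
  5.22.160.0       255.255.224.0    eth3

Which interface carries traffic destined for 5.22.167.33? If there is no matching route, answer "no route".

eth3

Routes whose prefix contains 5.22.167.33:
  4.0.0.0/6 (4.0.0.0 - 7.255.255.255) -> eth7
  5.16.0.0/12 (5.16.0.0 - 5.31.255.255) -> eth1
  5.20.0.0/14 (5.20.0.0 - 5.23.255.255) -> eth11
  5.22.0.0/15 (5.22.0.0 - 5.23.255.255) -> eth9
  5.22.160.0/19 (5.22.160.0 - 5.22.191.255) -> eth3
More-specific entries that do NOT match:
  5.22.167.0/28 (5.22.167.0 - 5.22.167.15) does not contain 5.22.167.33
  5.22.167.64/26 (5.22.167.64 - 5.22.167.127) does not contain 5.22.167.33
  5.22.166.0/26 (5.22.166.0 - 5.22.166.63) does not contain 5.22.167.33
  5.22.163.0/24 (5.22.163.0 - 5.22.163.255) does not contain 5.22.167.33
  5.22.162.0/23 (5.22.162.0 - 5.22.163.255) does not contain 5.22.167.33
  5.22.180.0/22 (5.22.180.0 - 5.22.183.255) does not contain 5.22.167.33
  5.22.36.0/22 (5.22.36.0 - 5.22.39.255) does not contain 5.22.167.33
Longest matching prefix is /19 -> interface eth3.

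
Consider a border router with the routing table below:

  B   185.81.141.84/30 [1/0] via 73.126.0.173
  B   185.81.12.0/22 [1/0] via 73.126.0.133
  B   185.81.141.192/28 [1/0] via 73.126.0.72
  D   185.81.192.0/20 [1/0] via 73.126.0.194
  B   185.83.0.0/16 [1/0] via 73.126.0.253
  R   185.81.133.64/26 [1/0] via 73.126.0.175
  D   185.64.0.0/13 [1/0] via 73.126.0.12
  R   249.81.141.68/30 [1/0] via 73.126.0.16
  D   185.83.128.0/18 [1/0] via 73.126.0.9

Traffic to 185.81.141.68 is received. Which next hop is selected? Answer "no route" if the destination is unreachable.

No entry's prefix contains 185.81.141.68; there is no default route.

no route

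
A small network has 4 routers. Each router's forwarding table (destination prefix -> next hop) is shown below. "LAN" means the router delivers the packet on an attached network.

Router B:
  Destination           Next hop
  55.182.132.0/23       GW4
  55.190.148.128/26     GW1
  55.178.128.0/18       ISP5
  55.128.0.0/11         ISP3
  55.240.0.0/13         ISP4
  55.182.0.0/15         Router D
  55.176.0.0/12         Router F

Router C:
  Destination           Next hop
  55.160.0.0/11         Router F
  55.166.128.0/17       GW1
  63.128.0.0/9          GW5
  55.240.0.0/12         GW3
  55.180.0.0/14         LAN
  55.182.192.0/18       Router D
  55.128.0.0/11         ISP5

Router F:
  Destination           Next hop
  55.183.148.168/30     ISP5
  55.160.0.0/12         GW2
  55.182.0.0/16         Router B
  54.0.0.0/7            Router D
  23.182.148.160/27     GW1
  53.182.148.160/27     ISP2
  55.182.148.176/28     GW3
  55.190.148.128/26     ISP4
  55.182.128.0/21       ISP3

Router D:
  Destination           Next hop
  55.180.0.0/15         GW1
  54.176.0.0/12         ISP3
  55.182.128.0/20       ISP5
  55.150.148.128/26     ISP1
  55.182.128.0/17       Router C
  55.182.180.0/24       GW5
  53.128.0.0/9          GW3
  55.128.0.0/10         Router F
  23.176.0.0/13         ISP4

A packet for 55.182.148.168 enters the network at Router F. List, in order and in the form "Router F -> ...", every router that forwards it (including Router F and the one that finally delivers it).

At Router F: longest match for 55.182.148.168 is 55.182.0.0/16 -> Router B
At Router B: longest match for 55.182.148.168 is 55.182.0.0/15 -> Router D
At Router D: longest match for 55.182.148.168 is 55.182.128.0/17 -> Router C
At Router C: longest match for 55.182.148.168 is 55.180.0.0/14 -> LAN

Router F -> Router B -> Router D -> Router C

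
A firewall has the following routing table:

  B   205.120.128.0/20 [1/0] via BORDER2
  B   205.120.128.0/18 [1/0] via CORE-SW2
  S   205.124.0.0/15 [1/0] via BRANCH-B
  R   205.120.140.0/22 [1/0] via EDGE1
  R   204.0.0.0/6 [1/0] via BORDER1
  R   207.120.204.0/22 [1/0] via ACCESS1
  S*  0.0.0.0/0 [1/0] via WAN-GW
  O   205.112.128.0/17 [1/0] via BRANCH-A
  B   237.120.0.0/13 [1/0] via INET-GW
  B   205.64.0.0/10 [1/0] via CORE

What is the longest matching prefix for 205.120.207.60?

Entries matching 205.120.207.60:
  0.0.0.0/0 (default, matches everything)
  204.0.0.0/6 (204.0.0.0 - 207.255.255.255)
  205.64.0.0/10 (205.64.0.0 - 205.127.255.255)
Most specific is 205.64.0.0/10.

205.64.0.0/10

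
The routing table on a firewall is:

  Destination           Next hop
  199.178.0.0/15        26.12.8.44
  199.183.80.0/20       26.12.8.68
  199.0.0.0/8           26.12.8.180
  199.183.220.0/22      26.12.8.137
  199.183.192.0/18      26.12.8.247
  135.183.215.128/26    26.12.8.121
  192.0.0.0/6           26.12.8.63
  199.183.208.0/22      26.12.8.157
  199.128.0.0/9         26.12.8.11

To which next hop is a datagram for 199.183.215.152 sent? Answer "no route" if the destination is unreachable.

Routes whose prefix contains 199.183.215.152:
  199.0.0.0/8 (199.0.0.0 - 199.255.255.255) -> 26.12.8.180
  199.128.0.0/9 (199.128.0.0 - 199.255.255.255) -> 26.12.8.11
  199.183.192.0/18 (199.183.192.0 - 199.183.255.255) -> 26.12.8.247
More-specific entries that do NOT match:
  135.183.215.128/26 (135.183.215.128 - 135.183.215.191) does not contain 199.183.215.152
  199.183.220.0/22 (199.183.220.0 - 199.183.223.255) does not contain 199.183.215.152
  199.183.208.0/22 (199.183.208.0 - 199.183.211.255) does not contain 199.183.215.152
  199.183.80.0/20 (199.183.80.0 - 199.183.95.255) does not contain 199.183.215.152
Longest matching prefix is /18 -> next hop 26.12.8.247.

26.12.8.247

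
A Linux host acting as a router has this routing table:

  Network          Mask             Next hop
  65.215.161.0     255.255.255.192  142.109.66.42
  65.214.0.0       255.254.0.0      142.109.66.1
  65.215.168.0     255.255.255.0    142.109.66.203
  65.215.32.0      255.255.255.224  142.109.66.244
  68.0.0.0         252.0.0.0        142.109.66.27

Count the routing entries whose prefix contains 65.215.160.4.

Prefixes containing 65.215.160.4:
  65.214.0.0/15 (65.214.0.0 - 65.215.255.255)
Total matching entries: 1.

1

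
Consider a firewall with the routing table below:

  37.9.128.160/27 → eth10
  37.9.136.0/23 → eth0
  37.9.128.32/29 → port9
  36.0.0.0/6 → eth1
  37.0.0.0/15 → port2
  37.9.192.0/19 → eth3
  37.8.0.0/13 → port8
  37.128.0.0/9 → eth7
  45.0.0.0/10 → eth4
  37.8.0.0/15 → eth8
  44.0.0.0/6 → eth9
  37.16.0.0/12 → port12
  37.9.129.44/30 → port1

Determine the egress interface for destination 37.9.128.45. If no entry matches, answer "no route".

Routes whose prefix contains 37.9.128.45:
  36.0.0.0/6 (36.0.0.0 - 39.255.255.255) -> eth1
  37.8.0.0/13 (37.8.0.0 - 37.15.255.255) -> port8
  37.8.0.0/15 (37.8.0.0 - 37.9.255.255) -> eth8
More-specific entries that do NOT match:
  37.9.129.44/30 (37.9.129.44 - 37.9.129.47) does not contain 37.9.128.45
  37.9.128.32/29 (37.9.128.32 - 37.9.128.39) does not contain 37.9.128.45
  37.9.128.160/27 (37.9.128.160 - 37.9.128.191) does not contain 37.9.128.45
  37.9.136.0/23 (37.9.136.0 - 37.9.137.255) does not contain 37.9.128.45
  37.9.192.0/19 (37.9.192.0 - 37.9.223.255) does not contain 37.9.128.45
Longest matching prefix is /15 -> interface eth8.

eth8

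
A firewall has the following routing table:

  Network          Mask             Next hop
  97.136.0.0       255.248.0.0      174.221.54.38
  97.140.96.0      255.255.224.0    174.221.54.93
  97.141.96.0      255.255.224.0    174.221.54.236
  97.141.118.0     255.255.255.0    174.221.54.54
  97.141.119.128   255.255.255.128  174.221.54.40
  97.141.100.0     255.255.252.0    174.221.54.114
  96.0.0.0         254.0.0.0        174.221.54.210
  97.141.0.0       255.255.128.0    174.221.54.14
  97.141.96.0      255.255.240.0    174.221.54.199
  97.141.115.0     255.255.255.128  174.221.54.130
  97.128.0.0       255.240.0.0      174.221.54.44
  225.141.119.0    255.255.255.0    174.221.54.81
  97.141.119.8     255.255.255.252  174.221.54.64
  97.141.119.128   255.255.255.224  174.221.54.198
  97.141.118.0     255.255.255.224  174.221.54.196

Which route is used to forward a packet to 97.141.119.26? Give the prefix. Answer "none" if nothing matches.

Entries matching 97.141.119.26:
  96.0.0.0/7 (96.0.0.0 - 97.255.255.255)
  97.128.0.0/12 (97.128.0.0 - 97.143.255.255)
  97.136.0.0/13 (97.136.0.0 - 97.143.255.255)
  97.141.0.0/17 (97.141.0.0 - 97.141.127.255)
  97.141.96.0/19 (97.141.96.0 - 97.141.127.255)
Most specific is 97.141.96.0/19.

97.141.96.0/19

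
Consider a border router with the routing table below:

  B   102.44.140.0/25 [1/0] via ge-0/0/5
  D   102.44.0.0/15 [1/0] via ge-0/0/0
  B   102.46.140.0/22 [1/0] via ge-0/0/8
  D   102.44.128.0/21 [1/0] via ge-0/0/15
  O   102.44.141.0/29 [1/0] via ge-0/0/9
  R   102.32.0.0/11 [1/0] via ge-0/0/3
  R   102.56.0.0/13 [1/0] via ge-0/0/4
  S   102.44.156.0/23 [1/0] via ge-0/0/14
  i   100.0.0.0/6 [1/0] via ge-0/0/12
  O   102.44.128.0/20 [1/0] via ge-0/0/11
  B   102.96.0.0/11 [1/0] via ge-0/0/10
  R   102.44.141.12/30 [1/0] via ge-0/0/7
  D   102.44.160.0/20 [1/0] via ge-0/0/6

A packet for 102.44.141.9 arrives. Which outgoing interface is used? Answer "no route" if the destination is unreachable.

Routes whose prefix contains 102.44.141.9:
  100.0.0.0/6 (100.0.0.0 - 103.255.255.255) -> ge-0/0/12
  102.32.0.0/11 (102.32.0.0 - 102.63.255.255) -> ge-0/0/3
  102.44.0.0/15 (102.44.0.0 - 102.45.255.255) -> ge-0/0/0
  102.44.128.0/20 (102.44.128.0 - 102.44.143.255) -> ge-0/0/11
More-specific entries that do NOT match:
  102.44.141.12/30 (102.44.141.12 - 102.44.141.15) does not contain 102.44.141.9
  102.44.141.0/29 (102.44.141.0 - 102.44.141.7) does not contain 102.44.141.9
  102.44.140.0/25 (102.44.140.0 - 102.44.140.127) does not contain 102.44.141.9
  102.44.156.0/23 (102.44.156.0 - 102.44.157.255) does not contain 102.44.141.9
  102.46.140.0/22 (102.46.140.0 - 102.46.143.255) does not contain 102.44.141.9
  102.44.128.0/21 (102.44.128.0 - 102.44.135.255) does not contain 102.44.141.9
Longest matching prefix is /20 -> interface ge-0/0/11.

ge-0/0/11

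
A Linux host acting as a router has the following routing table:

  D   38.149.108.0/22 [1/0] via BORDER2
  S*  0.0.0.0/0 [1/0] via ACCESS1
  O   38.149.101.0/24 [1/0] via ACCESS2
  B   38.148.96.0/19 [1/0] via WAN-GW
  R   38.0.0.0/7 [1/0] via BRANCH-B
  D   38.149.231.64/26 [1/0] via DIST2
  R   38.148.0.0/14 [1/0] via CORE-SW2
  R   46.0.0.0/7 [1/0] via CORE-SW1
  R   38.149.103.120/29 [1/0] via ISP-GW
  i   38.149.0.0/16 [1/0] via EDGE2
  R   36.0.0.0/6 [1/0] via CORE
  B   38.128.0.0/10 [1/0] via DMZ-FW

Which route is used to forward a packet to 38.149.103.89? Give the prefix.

38.149.0.0/16

Entries matching 38.149.103.89:
  0.0.0.0/0 (default, matches everything)
  36.0.0.0/6 (36.0.0.0 - 39.255.255.255)
  38.0.0.0/7 (38.0.0.0 - 39.255.255.255)
  38.128.0.0/10 (38.128.0.0 - 38.191.255.255)
  38.148.0.0/14 (38.148.0.0 - 38.151.255.255)
  38.149.0.0/16 (38.149.0.0 - 38.149.255.255)
Most specific is 38.149.0.0/16.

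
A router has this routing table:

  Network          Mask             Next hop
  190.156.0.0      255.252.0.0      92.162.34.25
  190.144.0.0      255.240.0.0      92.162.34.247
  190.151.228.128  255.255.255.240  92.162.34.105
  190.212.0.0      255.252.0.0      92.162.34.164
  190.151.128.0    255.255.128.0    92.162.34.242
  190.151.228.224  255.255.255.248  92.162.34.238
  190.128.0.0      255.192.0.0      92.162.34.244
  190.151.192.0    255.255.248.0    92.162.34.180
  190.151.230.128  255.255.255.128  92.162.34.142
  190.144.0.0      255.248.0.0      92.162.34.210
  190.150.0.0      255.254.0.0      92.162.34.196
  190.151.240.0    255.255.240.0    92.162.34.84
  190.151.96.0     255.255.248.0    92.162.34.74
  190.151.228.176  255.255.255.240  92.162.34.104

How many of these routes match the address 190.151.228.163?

Prefixes containing 190.151.228.163:
  190.128.0.0/10 (190.128.0.0 - 190.191.255.255)
  190.144.0.0/12 (190.144.0.0 - 190.159.255.255)
  190.144.0.0/13 (190.144.0.0 - 190.151.255.255)
  190.150.0.0/15 (190.150.0.0 - 190.151.255.255)
  190.151.128.0/17 (190.151.128.0 - 190.151.255.255)
Total matching entries: 5.

5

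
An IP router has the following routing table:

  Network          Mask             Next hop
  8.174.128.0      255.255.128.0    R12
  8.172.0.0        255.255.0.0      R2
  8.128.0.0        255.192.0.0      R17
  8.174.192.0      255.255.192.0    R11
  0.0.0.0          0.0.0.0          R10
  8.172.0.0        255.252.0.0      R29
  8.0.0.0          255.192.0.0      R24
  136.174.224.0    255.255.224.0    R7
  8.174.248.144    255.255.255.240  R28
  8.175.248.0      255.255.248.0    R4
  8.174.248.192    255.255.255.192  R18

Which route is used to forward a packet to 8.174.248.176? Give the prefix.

Entries matching 8.174.248.176:
  0.0.0.0/0 (default, matches everything)
  8.128.0.0/10 (8.128.0.0 - 8.191.255.255)
  8.172.0.0/14 (8.172.0.0 - 8.175.255.255)
  8.174.128.0/17 (8.174.128.0 - 8.174.255.255)
  8.174.192.0/18 (8.174.192.0 - 8.174.255.255)
Most specific is 8.174.192.0/18.

8.174.192.0/18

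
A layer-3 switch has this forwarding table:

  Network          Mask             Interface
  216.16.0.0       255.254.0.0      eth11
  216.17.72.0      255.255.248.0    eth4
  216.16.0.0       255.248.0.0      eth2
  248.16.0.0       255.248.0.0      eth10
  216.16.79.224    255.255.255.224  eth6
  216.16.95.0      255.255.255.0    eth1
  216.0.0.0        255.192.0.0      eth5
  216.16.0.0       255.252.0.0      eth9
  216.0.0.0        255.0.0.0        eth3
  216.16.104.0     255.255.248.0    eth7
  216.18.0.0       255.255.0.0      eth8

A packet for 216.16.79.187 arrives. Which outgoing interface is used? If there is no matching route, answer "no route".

Routes whose prefix contains 216.16.79.187:
  216.0.0.0/8 (216.0.0.0 - 216.255.255.255) -> eth3
  216.0.0.0/10 (216.0.0.0 - 216.63.255.255) -> eth5
  216.16.0.0/13 (216.16.0.0 - 216.23.255.255) -> eth2
  216.16.0.0/14 (216.16.0.0 - 216.19.255.255) -> eth9
  216.16.0.0/15 (216.16.0.0 - 216.17.255.255) -> eth11
More-specific entries that do NOT match:
  216.16.79.224/27 (216.16.79.224 - 216.16.79.255) does not contain 216.16.79.187
  216.16.95.0/24 (216.16.95.0 - 216.16.95.255) does not contain 216.16.79.187
  216.17.72.0/21 (216.17.72.0 - 216.17.79.255) does not contain 216.16.79.187
  216.16.104.0/21 (216.16.104.0 - 216.16.111.255) does not contain 216.16.79.187
  216.18.0.0/16 (216.18.0.0 - 216.18.255.255) does not contain 216.16.79.187
Longest matching prefix is /15 -> interface eth11.

eth11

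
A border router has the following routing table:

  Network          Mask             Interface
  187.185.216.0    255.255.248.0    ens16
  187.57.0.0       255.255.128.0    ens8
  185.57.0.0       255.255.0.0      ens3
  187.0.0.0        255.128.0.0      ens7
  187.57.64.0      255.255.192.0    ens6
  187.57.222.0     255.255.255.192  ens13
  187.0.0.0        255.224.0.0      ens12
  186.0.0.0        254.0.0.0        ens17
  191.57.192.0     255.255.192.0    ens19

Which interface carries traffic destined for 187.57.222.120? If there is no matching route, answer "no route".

Routes whose prefix contains 187.57.222.120:
  186.0.0.0/7 (186.0.0.0 - 187.255.255.255) -> ens17
  187.0.0.0/9 (187.0.0.0 - 187.127.255.255) -> ens7
More-specific entries that do NOT match:
  187.57.222.0/26 (187.57.222.0 - 187.57.222.63) does not contain 187.57.222.120
  187.185.216.0/21 (187.185.216.0 - 187.185.223.255) does not contain 187.57.222.120
  187.57.64.0/18 (187.57.64.0 - 187.57.127.255) does not contain 187.57.222.120
  191.57.192.0/18 (191.57.192.0 - 191.57.255.255) does not contain 187.57.222.120
  187.57.0.0/17 (187.57.0.0 - 187.57.127.255) does not contain 187.57.222.120
  185.57.0.0/16 (185.57.0.0 - 185.57.255.255) does not contain 187.57.222.120
  187.0.0.0/11 (187.0.0.0 - 187.31.255.255) does not contain 187.57.222.120
Longest matching prefix is /9 -> interface ens7.

ens7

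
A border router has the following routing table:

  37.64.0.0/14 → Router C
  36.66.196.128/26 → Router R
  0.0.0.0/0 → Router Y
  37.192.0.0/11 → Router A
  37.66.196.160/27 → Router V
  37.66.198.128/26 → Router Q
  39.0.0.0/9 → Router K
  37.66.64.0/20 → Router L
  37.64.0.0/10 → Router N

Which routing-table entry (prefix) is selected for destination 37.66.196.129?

37.64.0.0/14

Entries matching 37.66.196.129:
  0.0.0.0/0 (default, matches everything)
  37.64.0.0/10 (37.64.0.0 - 37.127.255.255)
  37.64.0.0/14 (37.64.0.0 - 37.67.255.255)
Most specific is 37.64.0.0/14.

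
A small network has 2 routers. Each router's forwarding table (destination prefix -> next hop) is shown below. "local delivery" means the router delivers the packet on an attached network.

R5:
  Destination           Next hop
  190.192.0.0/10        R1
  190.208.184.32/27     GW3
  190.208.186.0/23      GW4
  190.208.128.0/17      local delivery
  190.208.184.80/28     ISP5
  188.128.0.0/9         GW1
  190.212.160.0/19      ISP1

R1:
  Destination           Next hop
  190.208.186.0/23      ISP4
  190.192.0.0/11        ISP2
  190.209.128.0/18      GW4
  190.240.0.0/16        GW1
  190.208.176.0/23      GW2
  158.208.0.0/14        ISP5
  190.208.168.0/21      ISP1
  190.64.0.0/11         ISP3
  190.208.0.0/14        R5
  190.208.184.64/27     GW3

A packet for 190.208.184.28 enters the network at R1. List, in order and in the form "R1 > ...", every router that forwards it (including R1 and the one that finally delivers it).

At R1: longest match for 190.208.184.28 is 190.208.0.0/14 -> R5
At R5: longest match for 190.208.184.28 is 190.208.128.0/17 -> local delivery

R1 > R5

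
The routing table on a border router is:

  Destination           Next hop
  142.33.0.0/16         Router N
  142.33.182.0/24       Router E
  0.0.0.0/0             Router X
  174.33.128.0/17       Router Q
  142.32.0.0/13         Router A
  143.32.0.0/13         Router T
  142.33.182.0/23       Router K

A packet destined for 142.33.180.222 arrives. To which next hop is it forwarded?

Routes whose prefix contains 142.33.180.222:
  0.0.0.0/0 (default, matches everything) -> Router X
  142.32.0.0/13 (142.32.0.0 - 142.39.255.255) -> Router A
  142.33.0.0/16 (142.33.0.0 - 142.33.255.255) -> Router N
More-specific entries that do NOT match:
  142.33.182.0/24 (142.33.182.0 - 142.33.182.255) does not contain 142.33.180.222
  142.33.182.0/23 (142.33.182.0 - 142.33.183.255) does not contain 142.33.180.222
  174.33.128.0/17 (174.33.128.0 - 174.33.255.255) does not contain 142.33.180.222
Longest matching prefix is /16 -> next hop Router N.

Router N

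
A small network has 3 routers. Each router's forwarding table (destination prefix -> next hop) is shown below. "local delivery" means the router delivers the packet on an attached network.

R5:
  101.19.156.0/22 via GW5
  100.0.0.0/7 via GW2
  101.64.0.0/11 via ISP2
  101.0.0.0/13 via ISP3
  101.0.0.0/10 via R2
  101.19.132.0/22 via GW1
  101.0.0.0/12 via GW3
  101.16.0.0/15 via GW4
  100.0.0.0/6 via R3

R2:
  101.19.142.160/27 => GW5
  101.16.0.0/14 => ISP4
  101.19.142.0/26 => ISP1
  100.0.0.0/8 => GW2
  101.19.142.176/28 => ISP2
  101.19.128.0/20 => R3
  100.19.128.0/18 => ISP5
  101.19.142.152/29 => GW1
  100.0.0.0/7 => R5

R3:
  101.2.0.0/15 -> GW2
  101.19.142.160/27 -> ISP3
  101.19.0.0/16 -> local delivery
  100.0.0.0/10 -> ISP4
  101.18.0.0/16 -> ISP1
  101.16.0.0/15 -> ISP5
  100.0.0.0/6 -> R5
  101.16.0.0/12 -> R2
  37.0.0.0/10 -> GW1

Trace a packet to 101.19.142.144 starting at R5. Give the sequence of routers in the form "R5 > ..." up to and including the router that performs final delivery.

At R5: longest match for 101.19.142.144 is 101.0.0.0/10 -> R2
At R2: longest match for 101.19.142.144 is 101.19.128.0/20 -> R3
At R3: longest match for 101.19.142.144 is 101.19.0.0/16 -> local delivery

R5 > R2 > R3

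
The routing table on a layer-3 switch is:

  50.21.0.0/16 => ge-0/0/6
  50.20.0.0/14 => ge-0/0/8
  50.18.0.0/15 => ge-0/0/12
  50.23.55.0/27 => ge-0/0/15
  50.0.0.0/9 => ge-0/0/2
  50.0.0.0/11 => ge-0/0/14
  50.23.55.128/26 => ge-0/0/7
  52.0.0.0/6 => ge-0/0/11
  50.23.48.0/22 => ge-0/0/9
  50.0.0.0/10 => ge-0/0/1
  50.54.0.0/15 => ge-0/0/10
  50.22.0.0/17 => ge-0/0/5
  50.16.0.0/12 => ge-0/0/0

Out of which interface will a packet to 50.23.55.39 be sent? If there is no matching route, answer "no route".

ge-0/0/8

Routes whose prefix contains 50.23.55.39:
  50.0.0.0/9 (50.0.0.0 - 50.127.255.255) -> ge-0/0/2
  50.0.0.0/10 (50.0.0.0 - 50.63.255.255) -> ge-0/0/1
  50.0.0.0/11 (50.0.0.0 - 50.31.255.255) -> ge-0/0/14
  50.16.0.0/12 (50.16.0.0 - 50.31.255.255) -> ge-0/0/0
  50.20.0.0/14 (50.20.0.0 - 50.23.255.255) -> ge-0/0/8
More-specific entries that do NOT match:
  50.23.55.0/27 (50.23.55.0 - 50.23.55.31) does not contain 50.23.55.39
  50.23.55.128/26 (50.23.55.128 - 50.23.55.191) does not contain 50.23.55.39
  50.23.48.0/22 (50.23.48.0 - 50.23.51.255) does not contain 50.23.55.39
  50.22.0.0/17 (50.22.0.0 - 50.22.127.255) does not contain 50.23.55.39
  50.21.0.0/16 (50.21.0.0 - 50.21.255.255) does not contain 50.23.55.39
  50.18.0.0/15 (50.18.0.0 - 50.19.255.255) does not contain 50.23.55.39
  50.54.0.0/15 (50.54.0.0 - 50.55.255.255) does not contain 50.23.55.39
Longest matching prefix is /14 -> interface ge-0/0/8.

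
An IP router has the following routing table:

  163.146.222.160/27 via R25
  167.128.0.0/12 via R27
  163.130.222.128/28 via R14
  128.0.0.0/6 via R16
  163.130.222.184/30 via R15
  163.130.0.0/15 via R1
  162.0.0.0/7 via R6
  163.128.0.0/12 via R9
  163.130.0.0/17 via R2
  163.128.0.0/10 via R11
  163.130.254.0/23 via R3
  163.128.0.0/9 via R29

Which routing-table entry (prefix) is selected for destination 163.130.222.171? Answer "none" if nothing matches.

163.130.0.0/15

Entries matching 163.130.222.171:
  162.0.0.0/7 (162.0.0.0 - 163.255.255.255)
  163.128.0.0/9 (163.128.0.0 - 163.255.255.255)
  163.128.0.0/10 (163.128.0.0 - 163.191.255.255)
  163.128.0.0/12 (163.128.0.0 - 163.143.255.255)
  163.130.0.0/15 (163.130.0.0 - 163.131.255.255)
Most specific is 163.130.0.0/15.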